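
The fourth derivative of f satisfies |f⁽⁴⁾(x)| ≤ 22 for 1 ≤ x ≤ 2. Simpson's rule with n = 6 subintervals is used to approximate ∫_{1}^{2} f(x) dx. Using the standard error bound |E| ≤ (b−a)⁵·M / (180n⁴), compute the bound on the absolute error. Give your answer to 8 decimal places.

|E| ≤ (1)⁵·22 / (180·6⁴) = 22/233280 = 0.00009431.

0.00009431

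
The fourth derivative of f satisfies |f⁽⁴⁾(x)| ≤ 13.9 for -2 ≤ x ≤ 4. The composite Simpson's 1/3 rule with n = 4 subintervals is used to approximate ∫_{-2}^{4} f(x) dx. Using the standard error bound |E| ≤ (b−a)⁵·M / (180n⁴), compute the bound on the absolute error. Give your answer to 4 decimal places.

|E| ≤ (6)⁵·13.9 / (180·4⁴) = 108086.4/46080 = 2.3456.

2.3456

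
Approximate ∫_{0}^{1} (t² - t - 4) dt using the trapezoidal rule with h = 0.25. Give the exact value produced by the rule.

h = (1 − 0)/4 = 0.25.
Nodes t₀,…,t₄ = 0, 0.25, 0.5, 0.75, 1.
f(t) = t² - t - 4: f₀=-4, f₁=-4.1875, f₂=-4.25, f₃=-4.1875, f₄=-4.
(h/2)·[f₀ + 2f₁ + 2f₂ + 2f₃ + f₄] = 0.125·(-33.25) = -4.15625.

-4.15625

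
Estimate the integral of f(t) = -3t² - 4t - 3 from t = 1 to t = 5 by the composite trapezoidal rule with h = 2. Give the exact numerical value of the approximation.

-192

h = (5 − 1)/2 = 2.
Nodes t₀,…,t₂ = 1, 3, 5.
f(t) = -3t² - 4t - 3: f₀=-10, f₁=-42, f₂=-98.
(h/2)·[f₀ + 2f₁ + f₂] = 1·(-192) = -192.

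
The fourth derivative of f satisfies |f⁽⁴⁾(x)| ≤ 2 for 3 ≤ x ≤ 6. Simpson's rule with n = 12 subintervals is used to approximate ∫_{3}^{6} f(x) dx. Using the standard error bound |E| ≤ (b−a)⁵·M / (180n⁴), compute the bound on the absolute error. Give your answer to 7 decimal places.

|E| ≤ (3)⁵·2 / (180·12⁴) = 486/3732480 = 0.0001302.

0.0001302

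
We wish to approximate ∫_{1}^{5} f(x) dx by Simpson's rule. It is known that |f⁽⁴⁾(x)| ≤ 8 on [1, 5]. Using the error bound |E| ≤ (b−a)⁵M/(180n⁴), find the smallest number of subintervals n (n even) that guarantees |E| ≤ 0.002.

14

Need 8192/(180n⁴) ≤ 0.002.
n⁴ ≥ 8192/(180·0.002) = 22755.6 ⇒ n ≥ 12.2821, so the smallest even n is 14. (n must be even for Simpson's rule.)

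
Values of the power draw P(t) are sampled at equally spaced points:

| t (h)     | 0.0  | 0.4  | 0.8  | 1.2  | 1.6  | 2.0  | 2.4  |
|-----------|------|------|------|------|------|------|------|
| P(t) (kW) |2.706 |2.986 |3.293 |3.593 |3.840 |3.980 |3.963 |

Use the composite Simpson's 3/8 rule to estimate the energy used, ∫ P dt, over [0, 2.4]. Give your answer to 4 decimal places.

8.4228

h = 0.4, n = 6.
(3h/8)·[y₀ + 3y₁ + 3y₂ + 2y₃ + 3y₄ + 3y₅ + y₆] = 0.15·(56.152) = 8.4228.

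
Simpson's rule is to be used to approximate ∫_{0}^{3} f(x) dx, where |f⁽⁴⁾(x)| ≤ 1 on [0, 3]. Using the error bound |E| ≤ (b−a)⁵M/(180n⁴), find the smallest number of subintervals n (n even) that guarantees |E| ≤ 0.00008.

12

Need 243/(180n⁴) ≤ 0.00008.
n⁴ ≥ 243/(180·0.00008) = 16875 ⇒ n ≥ 11.3975, so the smallest even n is 12. (n must be even for Simpson's rule.)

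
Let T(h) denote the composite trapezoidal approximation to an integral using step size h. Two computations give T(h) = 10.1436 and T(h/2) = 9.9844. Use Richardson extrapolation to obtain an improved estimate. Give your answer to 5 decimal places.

R = (4·T(h/2) − T(h)) / 3 = (4·9.9844 − 10.1436)/3 = (29.7940)/3 = 9.93133.

9.93133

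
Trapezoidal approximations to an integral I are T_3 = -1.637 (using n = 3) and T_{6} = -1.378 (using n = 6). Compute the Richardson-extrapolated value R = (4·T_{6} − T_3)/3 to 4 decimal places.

-1.2917

R = (4·T_{6} − T_3) / 3 = (4·(-1.378) − (-1.637))/3 = (-3.875)/3 = -1.2917.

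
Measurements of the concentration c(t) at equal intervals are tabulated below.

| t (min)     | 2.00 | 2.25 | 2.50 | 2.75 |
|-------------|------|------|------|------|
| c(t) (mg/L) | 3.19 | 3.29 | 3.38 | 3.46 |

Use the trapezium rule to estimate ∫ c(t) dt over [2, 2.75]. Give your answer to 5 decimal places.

2.49875

h = 0.25, n = 3.
(h/2)·[y₀ + 2y₁ + 2y₂ + y₃] = 0.125·(19.99) = 2.49875.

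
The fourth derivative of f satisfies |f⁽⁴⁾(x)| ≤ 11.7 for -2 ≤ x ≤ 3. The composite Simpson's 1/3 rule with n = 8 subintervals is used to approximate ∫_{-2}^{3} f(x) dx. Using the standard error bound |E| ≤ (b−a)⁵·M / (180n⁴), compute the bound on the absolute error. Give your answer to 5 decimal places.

0.04959

|E| ≤ (5)⁵·11.7 / (180·8⁴) = 36562.5/737280 = 0.04959.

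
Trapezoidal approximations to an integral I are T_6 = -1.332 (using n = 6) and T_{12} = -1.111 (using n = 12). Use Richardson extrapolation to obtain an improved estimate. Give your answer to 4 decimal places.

-1.0373

R = (4·T_{12} − T_6) / 3 = (4·(-1.111) − (-1.332))/3 = (-3.112)/3 = -1.0373.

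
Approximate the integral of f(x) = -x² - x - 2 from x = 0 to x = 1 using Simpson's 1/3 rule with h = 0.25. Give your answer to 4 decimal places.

h = (1 − 0)/4 = 0.25.
Nodes x₀,…,x₄ = 0, 0.25, 0.5, 0.75, 1.
f(x) = -x² - x - 2: f₀=-2, f₁=-2.3125, f₂=-2.75, f₃=-3.3125, f₄=-4.
(h/3)·[f₀ + 4f₁ + 2f₂ + 4f₃ + f₄] = 0.083333·(-34) = -2.8333.

-2.8333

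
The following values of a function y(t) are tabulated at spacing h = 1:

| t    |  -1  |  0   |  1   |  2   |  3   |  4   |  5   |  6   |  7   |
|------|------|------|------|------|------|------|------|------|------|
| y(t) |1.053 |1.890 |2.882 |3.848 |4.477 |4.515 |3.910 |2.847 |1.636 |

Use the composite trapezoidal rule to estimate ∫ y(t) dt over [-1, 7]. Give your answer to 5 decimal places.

25.71350

h = 1, n = 8.
(h/2)·[y₀ + 2y₁ + 2y₂ + 2y₃ + 2y₄ + 2y₅ + 2y₆ + 2y₇ + y₈] = 0.5·(51.427) = 25.71350.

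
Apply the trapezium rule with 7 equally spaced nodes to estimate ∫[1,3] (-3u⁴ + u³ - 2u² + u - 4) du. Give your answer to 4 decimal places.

h = (3 − 1)/6 = 0.333333.
Nodes u₀,…,u₆ = 1, 1.333333, 1.666667, 2, 2.333333, 2.666667, 3.
f(u) = -3u⁴ + u³ - 2u² + u - 4: f₀=-7, f₁=-13.333333, f₂=-26.407407, f₃=-50, f₄=-88.777778, f₅=-148.296296, f₆=-235.
(h/2)·[f₀ + 2f₁ + 2f₂ + 2f₃ + 2f₄ + 2f₅ + f₆] = 0.166667·(-895.629630) = -149.2716.

-149.2716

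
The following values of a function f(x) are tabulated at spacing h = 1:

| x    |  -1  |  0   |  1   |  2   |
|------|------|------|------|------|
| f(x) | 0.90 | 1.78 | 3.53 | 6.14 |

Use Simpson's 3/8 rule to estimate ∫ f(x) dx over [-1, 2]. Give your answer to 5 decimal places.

h = 1, n = 3.
(3h/8)·[y₀ + 3y₁ + 3y₂ + y₃] = 0.375·(22.97) = 8.61375.

8.61375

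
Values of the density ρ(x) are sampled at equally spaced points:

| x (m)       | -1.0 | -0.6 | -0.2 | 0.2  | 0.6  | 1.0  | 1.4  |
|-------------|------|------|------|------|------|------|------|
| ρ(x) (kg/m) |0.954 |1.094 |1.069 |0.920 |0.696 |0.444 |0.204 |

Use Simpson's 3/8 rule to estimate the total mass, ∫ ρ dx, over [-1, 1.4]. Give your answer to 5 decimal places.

h = 0.4, n = 6.
(3h/8)·[y₀ + 3y₁ + 3y₂ + 2y₃ + 3y₄ + 3y₅ + y₆] = 0.15·(12.907) = 1.93605.

1.93605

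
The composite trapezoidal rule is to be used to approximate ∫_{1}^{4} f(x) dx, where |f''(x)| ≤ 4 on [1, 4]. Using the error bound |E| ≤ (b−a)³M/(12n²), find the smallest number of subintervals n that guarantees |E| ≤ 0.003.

Need 108/(12n²) ≤ 0.003.
n² ≥ 108/(12·0.003) = 3000 ⇒ n ≥ 54.7723, so the smallest n is 55.

55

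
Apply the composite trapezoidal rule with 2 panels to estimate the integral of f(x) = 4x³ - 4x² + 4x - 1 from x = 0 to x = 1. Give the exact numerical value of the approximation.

h = (1 − 0)/2 = 0.5.
Nodes x₀,…,x₂ = 0, 0.5, 1.
f(x) = 4x³ - 4x² + 4x - 1: f₀=-1, f₁=0.5, f₂=3.
(h/2)·[f₀ + 2f₁ + f₂] = 0.25·(3) = 0.75.

0.75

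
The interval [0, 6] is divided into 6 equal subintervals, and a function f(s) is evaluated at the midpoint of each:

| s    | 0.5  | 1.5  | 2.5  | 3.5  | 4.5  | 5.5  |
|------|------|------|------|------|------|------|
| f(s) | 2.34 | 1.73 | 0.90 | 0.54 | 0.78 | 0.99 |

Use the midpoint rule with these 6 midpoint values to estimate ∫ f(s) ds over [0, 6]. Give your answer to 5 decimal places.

7.28000

h = 1, n = 6.
h·[y(m₁) + y(m₂) + y(m₃) + y(m₄) + y(m₅) + y(m₆)] = 1·(7.28) = 7.28000.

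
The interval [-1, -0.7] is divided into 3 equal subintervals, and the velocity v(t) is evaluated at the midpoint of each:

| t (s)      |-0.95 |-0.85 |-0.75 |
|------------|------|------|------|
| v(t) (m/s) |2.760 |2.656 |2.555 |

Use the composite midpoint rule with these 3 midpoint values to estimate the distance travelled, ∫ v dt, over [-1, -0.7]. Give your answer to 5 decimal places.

0.79710

h = 0.1, n = 3.
h·[y(m₁) + y(m₂) + y(m₃)] = 0.1·(7.971) = 0.79710.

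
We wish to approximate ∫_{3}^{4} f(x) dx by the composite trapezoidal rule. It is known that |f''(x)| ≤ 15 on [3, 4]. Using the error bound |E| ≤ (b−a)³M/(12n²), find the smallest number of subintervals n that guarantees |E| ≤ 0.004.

Need 15/(12n²) ≤ 0.004.
n² ≥ 15/(12·0.004) = 312.5 ⇒ n ≥ 17.6777, so the smallest n is 18.

18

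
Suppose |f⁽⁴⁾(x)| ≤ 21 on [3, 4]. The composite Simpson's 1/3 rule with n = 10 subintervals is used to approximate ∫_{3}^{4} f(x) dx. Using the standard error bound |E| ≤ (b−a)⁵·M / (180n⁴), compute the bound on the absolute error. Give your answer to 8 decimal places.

0.00001167

|E| ≤ (1)⁵·21 / (180·10⁴) = 21/1800000 = 0.00001167.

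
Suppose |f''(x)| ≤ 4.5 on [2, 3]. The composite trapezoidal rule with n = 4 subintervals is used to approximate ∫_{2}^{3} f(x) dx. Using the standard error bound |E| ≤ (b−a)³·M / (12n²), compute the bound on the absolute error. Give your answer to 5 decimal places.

|E| ≤ (1)³·4.5 / (12·4²) = 4.5/192 = 0.02344.

0.02344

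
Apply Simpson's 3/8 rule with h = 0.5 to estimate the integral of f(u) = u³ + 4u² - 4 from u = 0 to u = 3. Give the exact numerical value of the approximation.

44.25

h = (3 − 0)/6 = 0.5.
Nodes u₀,…,u₆ = 0, 0.5, 1, 1.5, 2, 2.5, 3.
f(u) = u³ + 4u² - 4: f₀=-4, f₁=-2.875, f₂=1, f₃=8.375, f₄=20, f₅=36.625, f₆=59.
(3h/8)·[f₀ + 3f₁ + 3f₂ + 2f₃ + 3f₄ + 3f₅ + f₆] = 0.1875·(236) = 44.25.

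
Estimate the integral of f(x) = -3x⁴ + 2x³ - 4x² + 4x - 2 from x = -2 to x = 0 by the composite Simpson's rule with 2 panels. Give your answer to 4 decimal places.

h = (0 − (-2))/2 = 1.
Nodes x₀,…,x₂ = -2, -1, 0.
f(x) = -3x⁴ + 2x³ - 4x² + 4x - 2: f₀=-90, f₁=-15, f₂=-2.
(h/3)·[f₀ + 4f₁ + f₂] = 0.333333·(-152) = -50.6667.

-50.6667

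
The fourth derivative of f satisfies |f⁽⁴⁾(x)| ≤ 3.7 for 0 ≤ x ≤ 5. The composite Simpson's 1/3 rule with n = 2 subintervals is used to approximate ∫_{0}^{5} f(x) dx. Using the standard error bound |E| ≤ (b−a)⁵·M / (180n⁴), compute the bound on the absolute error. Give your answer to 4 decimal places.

4.0148

|E| ≤ (5)⁵·3.7 / (180·2⁴) = 11562.5/2880 = 4.0148.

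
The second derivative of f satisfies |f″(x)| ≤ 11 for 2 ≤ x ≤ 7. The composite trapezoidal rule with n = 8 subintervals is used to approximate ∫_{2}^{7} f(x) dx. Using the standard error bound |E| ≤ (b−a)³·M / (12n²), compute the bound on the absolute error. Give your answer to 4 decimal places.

|E| ≤ (5)³·11 / (12·8²) = 1375/768 = 1.7904.

1.7904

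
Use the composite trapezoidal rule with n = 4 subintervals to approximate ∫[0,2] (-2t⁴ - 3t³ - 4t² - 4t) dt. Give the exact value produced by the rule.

-45.875

h = (2 − 0)/4 = 0.5.
Nodes t₀,…,t₄ = 0, 0.5, 1, 1.5, 2.
f(t) = -2t⁴ - 3t³ - 4t² - 4t: f₀=0, f₁=-3.5, f₂=-13, f₃=-35.25, f₄=-80.
(h/2)·[f₀ + 2f₁ + 2f₂ + 2f₃ + f₄] = 0.25·(-183.5) = -45.875.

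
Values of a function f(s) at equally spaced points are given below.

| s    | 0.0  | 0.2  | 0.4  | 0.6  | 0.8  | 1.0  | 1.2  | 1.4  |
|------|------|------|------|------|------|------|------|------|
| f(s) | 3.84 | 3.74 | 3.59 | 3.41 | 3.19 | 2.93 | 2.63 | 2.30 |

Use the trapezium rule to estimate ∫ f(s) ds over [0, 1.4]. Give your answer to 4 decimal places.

h = 0.2, n = 7.
(h/2)·[y₀ + 2y₁ + 2y₂ + 2y₃ + 2y₄ + 2y₅ + 2y₆ + y₇] = 0.1·(45.12) = 4.5120.

4.5120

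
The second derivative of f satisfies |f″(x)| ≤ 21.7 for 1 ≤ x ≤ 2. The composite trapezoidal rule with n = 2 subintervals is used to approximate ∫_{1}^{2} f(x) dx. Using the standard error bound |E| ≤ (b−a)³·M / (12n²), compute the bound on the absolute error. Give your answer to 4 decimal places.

|E| ≤ (1)³·21.7 / (12·2²) = 21.7/48 = 0.4521.

0.4521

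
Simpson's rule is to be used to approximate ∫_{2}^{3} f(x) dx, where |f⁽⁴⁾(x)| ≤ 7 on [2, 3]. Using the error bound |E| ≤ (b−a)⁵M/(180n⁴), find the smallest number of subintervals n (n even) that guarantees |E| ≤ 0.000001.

Need 7/(180n⁴) ≤ 0.000001.
n⁴ ≥ 7/(180·0.000001) = 38888.9 ⇒ n ≥ 14.0429, so the smallest even n is 16. (n must be even for Simpson's rule.)

16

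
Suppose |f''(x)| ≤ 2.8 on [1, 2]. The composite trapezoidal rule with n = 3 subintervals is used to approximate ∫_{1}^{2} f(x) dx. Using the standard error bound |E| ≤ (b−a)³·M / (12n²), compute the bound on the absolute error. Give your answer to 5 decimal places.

|E| ≤ (1)³·2.8 / (12·3²) = 2.8/108 = 0.02593.

0.02593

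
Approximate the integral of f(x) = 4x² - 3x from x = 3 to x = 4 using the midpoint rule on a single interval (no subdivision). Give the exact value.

M = (b−a)·f(3.5) = 1·(38.5) = 38.5.

38.5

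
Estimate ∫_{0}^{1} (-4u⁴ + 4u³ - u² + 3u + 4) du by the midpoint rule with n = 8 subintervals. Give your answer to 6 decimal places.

h = (1 − 0)/8 = 0.125.
Midpoints m₁,…,m₈ = 0.0625, 0.1875, 0.3125, 0.4375, 0.5625, 0.6875, 0.8125, 0.9375.
f(m₁)=4.18450927734375, f(m₂)=4.54876708984375, f(m₃)=4.92376708984375, f(m₄)=5.30950927734375, f(m₅)=5.68255615234375, f(m₆)=5.99603271484375, f(m₇)=6.17962646484375, f(m₈)=6.13958740234375.
h·[f(m₁) + f(m₂) + f(m₃) + f(m₄) + f(m₅) + f(m₆) + f(m₇) + f(m₈)] = 0.125·(42.96435546875) = 5.370544.

5.370544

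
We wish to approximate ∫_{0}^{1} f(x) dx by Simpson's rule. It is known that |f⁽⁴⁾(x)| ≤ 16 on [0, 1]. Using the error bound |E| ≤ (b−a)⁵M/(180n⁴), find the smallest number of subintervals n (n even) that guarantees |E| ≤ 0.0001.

6

Need 16/(180n⁴) ≤ 0.0001.
n⁴ ≥ 16/(180·0.0001) = 888.889 ⇒ n ≥ 5.4602, so the smallest even n is 6. (n must be even for Simpson's rule.)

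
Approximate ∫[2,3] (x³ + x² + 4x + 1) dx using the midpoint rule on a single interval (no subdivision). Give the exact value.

M = (b−a)·f(2.5) = 1·(32.875) = 32.875.

32.875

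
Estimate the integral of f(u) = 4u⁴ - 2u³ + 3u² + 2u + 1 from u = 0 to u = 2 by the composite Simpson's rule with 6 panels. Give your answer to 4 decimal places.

31.6132

h = (2 − 0)/6 = 0.333333.
Nodes u₀,…,u₆ = 0, 0.333333, 0.666667, 1, 1.333333, 1.666667, 2.
f(u) = 4u⁴ - 2u³ + 3u² + 2u + 1: f₀=1, f₁=1.975309, f₂=3.864198, f₃=8, f₄=16.901235, f₅=34.271605, f₆=65.
(h/3)·[f₀ + 4f₁ + 2f₂ + 4f₃ + 2f₄ + 4f₅ + f₆] = 0.111111·(284.518519) = 31.6132.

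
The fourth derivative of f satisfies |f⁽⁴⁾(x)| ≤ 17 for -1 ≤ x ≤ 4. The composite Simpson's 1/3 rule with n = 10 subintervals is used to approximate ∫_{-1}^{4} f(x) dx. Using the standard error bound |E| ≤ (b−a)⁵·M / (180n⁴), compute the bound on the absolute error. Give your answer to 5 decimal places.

|E| ≤ (5)⁵·17 / (180·10⁴) = 53125/1800000 = 0.02951.

0.02951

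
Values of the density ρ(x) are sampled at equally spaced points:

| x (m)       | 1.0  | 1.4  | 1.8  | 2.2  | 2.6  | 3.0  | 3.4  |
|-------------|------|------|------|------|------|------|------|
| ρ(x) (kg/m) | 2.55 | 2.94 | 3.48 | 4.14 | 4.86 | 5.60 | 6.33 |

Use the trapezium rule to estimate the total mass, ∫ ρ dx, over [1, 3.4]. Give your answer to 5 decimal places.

10.18400

h = 0.4, n = 6.
(h/2)·[y₀ + 2y₁ + 2y₂ + 2y₃ + 2y₄ + 2y₅ + y₆] = 0.2·(50.92) = 10.18400.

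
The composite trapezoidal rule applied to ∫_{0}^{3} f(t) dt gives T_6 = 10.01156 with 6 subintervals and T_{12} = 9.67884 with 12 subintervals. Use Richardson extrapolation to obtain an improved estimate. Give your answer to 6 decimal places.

9.567933

R = (4·T_{12} − T_6) / 3 = (4·9.67884 − 10.01156)/3 = (28.70380)/3 = 9.567933.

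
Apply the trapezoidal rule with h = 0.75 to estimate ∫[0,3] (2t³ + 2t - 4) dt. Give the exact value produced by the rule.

40.03125

h = (3 − 0)/4 = 0.75.
Nodes t₀,…,t₄ = 0, 0.75, 1.5, 2.25, 3.
f(t) = 2t³ + 2t - 4: f₀=-4, f₁=-1.65625, f₂=5.75, f₃=23.28125, f₄=56.
(h/2)·[f₀ + 2f₁ + 2f₂ + 2f₃ + f₄] = 0.375·(106.75) = 40.03125.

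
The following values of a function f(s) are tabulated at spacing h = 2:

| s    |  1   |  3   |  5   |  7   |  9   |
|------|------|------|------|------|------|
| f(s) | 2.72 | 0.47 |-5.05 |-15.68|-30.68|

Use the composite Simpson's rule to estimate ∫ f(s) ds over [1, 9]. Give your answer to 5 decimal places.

-65.93333

h = 2, n = 4.
(h/3)·[y₀ + 4y₁ + 2y₂ + 4y₃ + y₄] = 0.666667·(-98.90) = -65.93333.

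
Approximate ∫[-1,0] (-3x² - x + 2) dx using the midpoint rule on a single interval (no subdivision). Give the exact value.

M = (b−a)·f(-0.5) = 1·(1.75) = 1.75.

1.75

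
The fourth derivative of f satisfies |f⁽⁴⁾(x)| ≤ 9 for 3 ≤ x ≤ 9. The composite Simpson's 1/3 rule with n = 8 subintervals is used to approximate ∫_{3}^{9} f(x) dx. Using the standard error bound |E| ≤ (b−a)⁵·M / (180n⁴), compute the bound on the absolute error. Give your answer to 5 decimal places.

|E| ≤ (6)⁵·9 / (180·8⁴) = 69984/737280 = 0.09492.

0.09492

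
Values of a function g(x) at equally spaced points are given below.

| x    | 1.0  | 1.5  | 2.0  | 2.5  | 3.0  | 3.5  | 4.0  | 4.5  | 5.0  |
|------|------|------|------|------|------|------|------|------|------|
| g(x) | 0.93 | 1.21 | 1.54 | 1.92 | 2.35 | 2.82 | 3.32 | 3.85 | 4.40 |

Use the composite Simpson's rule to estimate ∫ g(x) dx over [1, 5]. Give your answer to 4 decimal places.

h = 0.5, n = 8.
(h/3)·[y₀ + 4y₁ + 2y₂ + 4y₃ + 2y₄ + 4y₅ + 2y₆ + 4y₇ + y₈] = 0.166667·(58.95) = 9.8250.

9.8250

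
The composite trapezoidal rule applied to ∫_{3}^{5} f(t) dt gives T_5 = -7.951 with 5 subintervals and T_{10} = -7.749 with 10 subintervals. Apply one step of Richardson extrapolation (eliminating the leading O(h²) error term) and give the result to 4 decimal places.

R = (4·T_{10} − T_5) / 3 = (4·(-7.749) − (-7.951))/3 = (-23.045)/3 = -7.6817.

-7.6817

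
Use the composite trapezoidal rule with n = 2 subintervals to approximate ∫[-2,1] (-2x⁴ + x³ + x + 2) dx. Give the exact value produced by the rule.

-26.625

h = (1 − (-2))/2 = 1.5.
Nodes x₀,…,x₂ = -2, -0.5, 1.
f(x) = -2x⁴ + x³ + x + 2: f₀=-40, f₁=1.25, f₂=2.
(h/2)·[f₀ + 2f₁ + f₂] = 0.75·(-35.5) = -26.625.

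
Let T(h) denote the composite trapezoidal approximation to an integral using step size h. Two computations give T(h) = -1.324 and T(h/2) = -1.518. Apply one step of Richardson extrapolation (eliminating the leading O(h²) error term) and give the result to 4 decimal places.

R = (4·T(h/2) − T(h)) / 3 = (4·(-1.518) − (-1.324))/3 = (-4.748)/3 = -1.5827.

-1.5827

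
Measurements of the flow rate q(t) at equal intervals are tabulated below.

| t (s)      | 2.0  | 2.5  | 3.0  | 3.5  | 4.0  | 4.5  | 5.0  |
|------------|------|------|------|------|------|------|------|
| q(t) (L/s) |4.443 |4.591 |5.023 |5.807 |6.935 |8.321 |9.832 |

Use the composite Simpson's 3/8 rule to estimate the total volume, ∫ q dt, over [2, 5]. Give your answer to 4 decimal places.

18.8436

h = 0.5, n = 6.
(3h/8)·[y₀ + 3y₁ + 3y₂ + 2y₃ + 3y₄ + 3y₅ + y₆] = 0.1875·(100.499) = 18.8436.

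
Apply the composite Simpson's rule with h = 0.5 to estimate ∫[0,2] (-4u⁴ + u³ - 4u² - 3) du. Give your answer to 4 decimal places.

-38.3333

h = (2 − 0)/4 = 0.5.
Nodes u₀,…,u₄ = 0, 0.5, 1, 1.5, 2.
f(u) = -4u⁴ + u³ - 4u² - 3: f₀=-3, f₁=-4.125, f₂=-10, f₃=-28.875, f₄=-75.
(h/3)·[f₀ + 4f₁ + 2f₂ + 4f₃ + f₄] = 0.166667·(-230) = -38.3333.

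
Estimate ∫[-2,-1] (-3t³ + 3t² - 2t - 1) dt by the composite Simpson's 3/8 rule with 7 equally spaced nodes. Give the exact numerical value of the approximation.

h = (-1 − (-2))/6 = 0.166667.
Nodes t₀,…,t₆ = -2, -1.833333, -1.666667, -1.5, -1.333333, -1.166667, -1.
f(t) = -3t³ + 3t² - 2t - 1: f₀=39, f₁=31.236111, f₂=24.555556, f₃=18.875, f₄=14.111111, f₅=10.180556, f₆=7.
(3h/8)·[f₀ + 3f₁ + 3f₂ + 2f₃ + 3f₄ + 3f₅ + f₆] = 0.0625·(324) = 20.25.

20.25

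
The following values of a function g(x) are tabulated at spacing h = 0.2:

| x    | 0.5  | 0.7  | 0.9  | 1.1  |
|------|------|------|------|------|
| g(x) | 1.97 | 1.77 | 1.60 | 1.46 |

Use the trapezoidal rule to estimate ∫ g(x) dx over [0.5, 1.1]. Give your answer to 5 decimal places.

h = 0.2, n = 3.
(h/2)·[y₀ + 2y₁ + 2y₂ + y₃] = 0.1·(10.17) = 1.01700.

1.01700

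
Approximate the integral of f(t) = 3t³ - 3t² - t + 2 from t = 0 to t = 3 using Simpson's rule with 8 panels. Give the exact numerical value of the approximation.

h = (3 − 0)/8 = 0.375.
Nodes t₀,…,t₈ = 0, 0.375, 0.75, 1.125, 1.5, 1.875, 2.25, 2.625, 3.
f(t) = 3t³ - 3t² - t + 2: f₀=2, f₁=1.361328125, f₂=0.828125, f₃=1.349609375, f₄=3.875, f₅=9.353515625, f₆=18.734375, f₇=32.966796875, f₈=53.
(h/3)·[f₀ + 4f₁ + 2f₂ + 4f₃ + 2f₄ + 4f₅ + 2f₆ + 4f₇ + f₈] = 0.125·(282) = 35.25.

35.25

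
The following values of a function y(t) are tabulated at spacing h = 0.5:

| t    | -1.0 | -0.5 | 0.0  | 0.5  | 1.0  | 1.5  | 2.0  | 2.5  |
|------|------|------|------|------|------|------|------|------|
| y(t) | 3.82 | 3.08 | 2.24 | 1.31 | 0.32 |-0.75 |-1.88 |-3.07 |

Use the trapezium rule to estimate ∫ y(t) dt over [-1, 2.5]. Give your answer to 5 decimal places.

h = 0.5, n = 7.
(h/2)·[y₀ + 2y₁ + 2y₂ + 2y₃ + 2y₄ + 2y₅ + 2y₆ + y₇] = 0.25·(9.39) = 2.34750.

2.34750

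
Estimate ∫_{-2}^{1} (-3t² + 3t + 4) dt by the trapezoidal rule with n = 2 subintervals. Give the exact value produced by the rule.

h = (1 − (-2))/2 = 1.5.
Nodes t₀,…,t₂ = -2, -0.5, 1.
f(t) = -3t² + 3t + 4: f₀=-14, f₁=1.75, f₂=4.
(h/2)·[f₀ + 2f₁ + f₂] = 0.75·(-6.5) = -4.875.

-4.875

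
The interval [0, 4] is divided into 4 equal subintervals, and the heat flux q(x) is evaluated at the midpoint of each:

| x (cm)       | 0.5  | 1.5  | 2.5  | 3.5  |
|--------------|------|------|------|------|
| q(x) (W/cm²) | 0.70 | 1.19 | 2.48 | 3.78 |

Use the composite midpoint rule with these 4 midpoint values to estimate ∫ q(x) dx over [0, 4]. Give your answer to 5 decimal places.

h = 1, n = 4.
h·[y(m₁) + y(m₂) + y(m₃) + y(m₄)] = 1·(8.15) = 8.15000.

8.15000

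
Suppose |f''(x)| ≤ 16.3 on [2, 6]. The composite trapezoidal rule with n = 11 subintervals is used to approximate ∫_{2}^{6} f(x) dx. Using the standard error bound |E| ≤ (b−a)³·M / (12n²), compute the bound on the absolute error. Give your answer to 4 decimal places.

|E| ≤ (4)³·16.3 / (12·11²) = 1043.2/1452 = 0.7185.

0.7185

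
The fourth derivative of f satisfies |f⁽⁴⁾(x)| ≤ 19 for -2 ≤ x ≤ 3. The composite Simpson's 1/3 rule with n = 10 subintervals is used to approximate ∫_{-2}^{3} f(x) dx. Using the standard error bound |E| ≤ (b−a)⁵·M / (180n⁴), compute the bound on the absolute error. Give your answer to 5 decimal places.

|E| ≤ (5)⁵·19 / (180·10⁴) = 59375/1800000 = 0.03299.

0.03299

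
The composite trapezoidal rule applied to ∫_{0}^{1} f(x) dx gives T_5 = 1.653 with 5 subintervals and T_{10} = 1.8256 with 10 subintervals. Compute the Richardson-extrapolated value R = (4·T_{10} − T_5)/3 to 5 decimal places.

R = (4·T_{10} − T_5) / 3 = (4·1.8256 − 1.653)/3 = (5.6494)/3 = 1.88313.

1.88313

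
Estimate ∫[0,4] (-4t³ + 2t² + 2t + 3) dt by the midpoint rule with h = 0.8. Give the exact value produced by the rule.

h = (4 − 0)/5 = 0.8.
Midpoints m₁,…,m₅ = 0.4, 1.2, 2, 2.8, 3.6.
f(m₁)=3.864, f(m₂)=1.368, f(m₃)=-17, f(m₄)=-63.528, f(m₅)=-150.504.
h·[f(m₁) + f(m₂) + f(m₃) + f(m₄) + f(m₅)] = 0.8·(-225.8) = -180.64.

-180.64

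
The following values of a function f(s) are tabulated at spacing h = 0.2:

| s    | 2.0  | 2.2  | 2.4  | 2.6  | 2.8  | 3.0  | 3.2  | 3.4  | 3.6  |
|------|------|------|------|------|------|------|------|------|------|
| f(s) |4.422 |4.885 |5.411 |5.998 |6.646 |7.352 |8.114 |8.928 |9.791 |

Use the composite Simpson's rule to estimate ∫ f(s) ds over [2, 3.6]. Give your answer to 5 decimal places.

10.88047

h = 0.2, n = 8.
(h/3)·[y₀ + 4y₁ + 2y₂ + 4y₃ + 2y₄ + 4y₅ + 2y₆ + 4y₇ + y₈] = 0.066667·(163.207) = 10.88047.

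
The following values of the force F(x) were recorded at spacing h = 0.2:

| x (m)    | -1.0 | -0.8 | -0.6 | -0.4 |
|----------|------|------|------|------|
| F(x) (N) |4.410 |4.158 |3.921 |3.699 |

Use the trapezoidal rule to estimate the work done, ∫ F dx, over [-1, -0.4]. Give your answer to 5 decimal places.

h = 0.2, n = 3.
(h/2)·[y₀ + 2y₁ + 2y₂ + y₃] = 0.1·(24.267) = 2.42670.

2.42670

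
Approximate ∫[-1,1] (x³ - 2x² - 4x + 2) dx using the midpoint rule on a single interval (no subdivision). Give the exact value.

M = (b−a)·f(0) = 2·(2) = 4.

4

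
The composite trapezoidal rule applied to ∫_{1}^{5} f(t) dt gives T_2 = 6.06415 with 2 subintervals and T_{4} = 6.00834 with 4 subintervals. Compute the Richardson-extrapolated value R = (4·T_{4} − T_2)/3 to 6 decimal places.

5.989737

R = (4·T_{4} − T_2) / 3 = (4·6.00834 − 6.06415)/3 = (17.96921)/3 = 5.989737.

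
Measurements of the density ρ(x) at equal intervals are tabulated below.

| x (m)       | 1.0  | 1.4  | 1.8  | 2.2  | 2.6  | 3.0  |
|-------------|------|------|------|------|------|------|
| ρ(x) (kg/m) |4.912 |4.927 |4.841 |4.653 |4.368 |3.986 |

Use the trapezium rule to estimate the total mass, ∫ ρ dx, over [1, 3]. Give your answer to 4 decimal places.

9.2952

h = 0.4, n = 5.
(h/2)·[y₀ + 2y₁ + 2y₂ + 2y₃ + 2y₄ + y₅] = 0.2·(46.476) = 9.2952.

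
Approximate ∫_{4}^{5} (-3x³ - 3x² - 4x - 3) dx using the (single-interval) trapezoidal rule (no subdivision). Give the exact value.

-366

T = (b−a)/2 · [f(4) + f(5)] = 0.5·[(-259) + (-473)] = -366.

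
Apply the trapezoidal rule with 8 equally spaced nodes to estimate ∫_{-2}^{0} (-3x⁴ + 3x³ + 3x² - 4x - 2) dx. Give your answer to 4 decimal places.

h = (0 − (-2))/7 = 0.285714.
Nodes x₀,…,x₇ = -2, -1.714286, -1.428571, -1.142857, -0.857143, -0.571429, -0.285714, 0.
f(x) = -3x⁴ + 3x³ + 3x² - 4x - 2: f₀=-54, f₁=-27.349438, f₂=-11.404415, f₃=-3.106206, f₄=0.124115, f₅=0.385673, f₆=-0.702207, f₇=-2.
(h/2)·[f₀ + 2f₁ + 2f₂ + 2f₃ + 2f₄ + 2f₅ + 2f₆ + f₇] = 0.142857·(-140.104956) = -20.0150.

-20.0150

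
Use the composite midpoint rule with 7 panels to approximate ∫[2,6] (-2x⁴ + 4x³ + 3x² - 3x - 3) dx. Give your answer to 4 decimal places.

-1652.5364

h = (6 − 2)/7 = 0.571429.
Midpoints m₁,…,m₇ = 2.285714, 2.857143, 3.428571, 4, 4.571429, 5.142857, 5.714286.
f(m₁)=-1.007497, f(m₂)=-27.064973, f(m₃)=-93.172428, f(m₄)=-223, f(m₅)=-445.335693, f(m₆)=-794.085381, f(m₇)=-1308.272803.
h·[f(m₁) + f(m₂) + f(m₃) + f(m₄) + f(m₅) + f(m₆) + f(m₇)] = 0.571429·(-2891.938776) = -1652.5364.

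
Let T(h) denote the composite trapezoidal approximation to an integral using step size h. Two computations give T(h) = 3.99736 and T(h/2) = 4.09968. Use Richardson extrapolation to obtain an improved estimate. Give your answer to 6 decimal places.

4.133787

R = (4·T(h/2) − T(h)) / 3 = (4·4.09968 − 3.99736)/3 = (12.40136)/3 = 4.133787.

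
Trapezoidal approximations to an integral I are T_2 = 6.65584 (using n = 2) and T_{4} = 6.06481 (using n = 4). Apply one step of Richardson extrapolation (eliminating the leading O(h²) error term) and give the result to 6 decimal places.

R = (4·T_{4} − T_2) / 3 = (4·6.06481 − 6.65584)/3 = (17.60340)/3 = 5.867800.

5.867800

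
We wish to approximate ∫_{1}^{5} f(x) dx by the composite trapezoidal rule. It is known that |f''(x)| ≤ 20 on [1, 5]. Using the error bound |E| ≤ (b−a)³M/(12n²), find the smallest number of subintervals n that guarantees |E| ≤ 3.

6

Need 1280/(12n²) ≤ 3.
n² ≥ 1280/(12·3) = 35.5556 ⇒ n ≥ 5.9628, so the smallest n is 6.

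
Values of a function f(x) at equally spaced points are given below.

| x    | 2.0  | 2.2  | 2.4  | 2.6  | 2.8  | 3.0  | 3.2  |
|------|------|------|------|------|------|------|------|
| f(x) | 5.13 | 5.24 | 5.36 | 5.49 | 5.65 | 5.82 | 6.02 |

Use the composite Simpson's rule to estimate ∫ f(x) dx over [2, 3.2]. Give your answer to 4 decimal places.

h = 0.2, n = 6.
(h/3)·[y₀ + 4y₁ + 2y₂ + 4y₃ + 2y₄ + 4y₅ + y₆] = 0.066667·(99.37) = 6.6247.

6.6247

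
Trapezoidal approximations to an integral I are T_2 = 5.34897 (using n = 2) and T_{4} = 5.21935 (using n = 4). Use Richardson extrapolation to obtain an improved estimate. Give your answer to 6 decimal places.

5.176143

R = (4·T_{4} − T_2) / 3 = (4·5.21935 − 5.34897)/3 = (15.52843)/3 = 5.176143.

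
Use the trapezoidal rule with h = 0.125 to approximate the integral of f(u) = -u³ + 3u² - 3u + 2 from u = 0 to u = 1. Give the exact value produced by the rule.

1.25390625

h = (1 − 0)/8 = 0.125.
Nodes u₀,…,u₈ = 0, 0.125, 0.25, 0.375, 0.5, 0.625, 0.75, 0.875, 1.
f(u) = -u³ + 3u² - 3u + 2: f₀=2, f₁=1.669921875, f₂=1.421875, f₃=1.244140625, f₄=1.125, f₅=1.052734375, f₆=1.015625, f₇=1.001953125, f₈=1.
(h/2)·[f₀ + 2f₁ + 2f₂ + 2f₃ + 2f₄ + 2f₅ + 2f₆ + 2f₇ + f₈] = 0.0625·(20.0625) = 1.25390625.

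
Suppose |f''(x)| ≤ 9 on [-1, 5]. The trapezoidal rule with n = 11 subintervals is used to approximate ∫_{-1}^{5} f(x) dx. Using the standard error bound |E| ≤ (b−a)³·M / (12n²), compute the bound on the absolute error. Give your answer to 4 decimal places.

|E| ≤ (6)³·9 / (12·11²) = 1944/1452 = 1.3388.

1.3388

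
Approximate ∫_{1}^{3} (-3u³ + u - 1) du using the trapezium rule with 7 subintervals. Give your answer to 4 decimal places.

-58.4898

h = (3 − 1)/7 = 0.285714.
Nodes u₀,…,u₇ = 1, 1.285714, 1.571429, 1.857143, 2.142857, 2.428571, 2.714286, 3.
f(u) = -3u³ + u - 1: f₀=-3, f₁=-6.090379, f₂=-11.069971, f₃=-18.358601, f₄=-28.376093, f₅=-41.542274, f₆=-58.276968, f₇=-79.
(h/2)·[f₀ + 2f₁ + 2f₂ + 2f₃ + 2f₄ + 2f₅ + 2f₆ + f₇] = 0.142857·(-409.428571) = -58.4898.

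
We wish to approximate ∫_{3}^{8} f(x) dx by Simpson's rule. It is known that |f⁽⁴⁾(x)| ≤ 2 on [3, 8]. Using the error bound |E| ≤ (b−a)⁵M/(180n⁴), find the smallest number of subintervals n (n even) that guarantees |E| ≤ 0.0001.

Need 6250/(180n⁴) ≤ 0.0001.
n⁴ ≥ 6250/(180·0.0001) = 347222 ⇒ n ≥ 24.2746, so the smallest even n is 26. (n must be even for Simpson's rule.)

26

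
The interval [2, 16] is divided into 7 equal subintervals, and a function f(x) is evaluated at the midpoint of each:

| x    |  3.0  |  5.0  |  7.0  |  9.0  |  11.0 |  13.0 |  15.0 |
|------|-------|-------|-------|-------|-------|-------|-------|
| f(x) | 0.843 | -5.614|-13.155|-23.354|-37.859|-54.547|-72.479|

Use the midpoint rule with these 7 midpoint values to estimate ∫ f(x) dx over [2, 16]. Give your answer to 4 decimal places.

h = 2, n = 7.
h·[y(m₁) + y(m₂) + y(m₃) + y(m₄) + y(m₅) + y(m₆) + y(m₇)] = 2·(-206.165) = -412.3300.

-412.3300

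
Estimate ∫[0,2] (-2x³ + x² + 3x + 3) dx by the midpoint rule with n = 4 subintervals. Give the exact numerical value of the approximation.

h = (2 − 0)/4 = 0.5.
Midpoints m₁,…,m₄ = 0.25, 0.75, 1.25, 1.75.
f(m₁)=3.78125, f(m₂)=4.96875, f(m₃)=4.40625, f(m₄)=0.59375.
h·[f(m₁) + f(m₂) + f(m₃) + f(m₄)] = 0.5·(13.75) = 6.875.

6.875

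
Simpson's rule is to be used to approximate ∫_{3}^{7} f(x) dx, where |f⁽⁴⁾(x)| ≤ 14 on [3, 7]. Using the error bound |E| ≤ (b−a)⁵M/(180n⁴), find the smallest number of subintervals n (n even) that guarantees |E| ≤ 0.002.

16

Need 14336/(180n⁴) ≤ 0.002.
n⁴ ≥ 14336/(180·0.002) = 39822.2 ⇒ n ≥ 14.1264, so the smallest even n is 16. (n must be even for Simpson's rule.)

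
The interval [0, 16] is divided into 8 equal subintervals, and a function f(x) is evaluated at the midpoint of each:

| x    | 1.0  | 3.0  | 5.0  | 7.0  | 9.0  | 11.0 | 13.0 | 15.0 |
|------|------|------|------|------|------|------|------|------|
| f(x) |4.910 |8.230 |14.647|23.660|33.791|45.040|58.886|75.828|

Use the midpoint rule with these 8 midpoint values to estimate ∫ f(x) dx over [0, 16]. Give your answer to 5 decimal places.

h = 2, n = 8.
h·[y(m₁) + y(m₂) + y(m₃) + y(m₄) + y(m₅) + y(m₆) + y(m₇) + y(m₈)] = 2·(264.992) = 529.98400.

529.98400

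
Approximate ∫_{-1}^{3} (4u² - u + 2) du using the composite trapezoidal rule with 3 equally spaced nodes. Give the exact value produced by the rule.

52

h = (3 − (-1))/2 = 2.
Nodes u₀,…,u₂ = -1, 1, 3.
f(u) = 4u² - u + 2: f₀=7, f₁=5, f₂=35.
(h/2)·[f₀ + 2f₁ + f₂] = 1·(52) = 52.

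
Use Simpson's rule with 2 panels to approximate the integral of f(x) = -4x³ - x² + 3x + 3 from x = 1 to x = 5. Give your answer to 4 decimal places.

-617.3333

h = (5 − 1)/2 = 2.
Nodes x₀,…,x₂ = 1, 3, 5.
f(x) = -4x³ - x² + 3x + 3: f₀=1, f₁=-105, f₂=-507.
(h/3)·[f₀ + 4f₁ + f₂] = 0.666667·(-926) = -617.3333.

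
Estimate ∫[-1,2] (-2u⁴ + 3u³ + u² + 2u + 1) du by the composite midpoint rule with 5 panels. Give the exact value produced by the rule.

h = (2 − (-1))/5 = 0.6.
Midpoints m₁,…,m₅ = -0.7, -0.1, 0.5, 1.1, 1.7.
f(m₁)=-1.4192, f(m₂)=0.8068, f(m₃)=2.5, f(m₄)=5.4748, f(m₅)=5.3248.
h·[f(m₁) + f(m₂) + f(m₃) + f(m₄) + f(m₅)] = 0.6·(12.6872) = 7.61232.

7.61232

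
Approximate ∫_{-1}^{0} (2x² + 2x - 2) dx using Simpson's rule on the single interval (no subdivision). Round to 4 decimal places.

-2.3333

S = (b−a)/6 · [f(-1) + 4f(-0.5) + f(0)] = 0.166667·[(-2) + 4·(-2.5) + (-2)] = -2.3333.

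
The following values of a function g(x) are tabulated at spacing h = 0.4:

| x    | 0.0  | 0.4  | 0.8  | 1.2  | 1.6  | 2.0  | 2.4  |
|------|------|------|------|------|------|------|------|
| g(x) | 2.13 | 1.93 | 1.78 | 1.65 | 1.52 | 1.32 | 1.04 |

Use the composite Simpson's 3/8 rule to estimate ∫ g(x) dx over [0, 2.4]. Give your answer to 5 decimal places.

h = 0.4, n = 6.
(3h/8)·[y₀ + 3y₁ + 3y₂ + 2y₃ + 3y₄ + 3y₅ + y₆] = 0.15·(26.12) = 3.91800.

3.91800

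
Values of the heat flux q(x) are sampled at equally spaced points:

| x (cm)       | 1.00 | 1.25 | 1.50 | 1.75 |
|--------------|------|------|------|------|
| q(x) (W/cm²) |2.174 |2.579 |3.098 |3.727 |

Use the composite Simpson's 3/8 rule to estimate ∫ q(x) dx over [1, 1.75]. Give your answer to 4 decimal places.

2.1499

h = 0.25, n = 3.
(3h/8)·[y₀ + 3y₁ + 3y₂ + y₃] = 0.09375·(22.932) = 2.1499.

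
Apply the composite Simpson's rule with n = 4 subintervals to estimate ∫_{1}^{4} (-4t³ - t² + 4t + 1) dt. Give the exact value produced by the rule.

-243

h = (4 − 1)/4 = 0.75.
Nodes t₀,…,t₄ = 1, 1.75, 2.5, 3.25, 4.
f(t) = -4t³ - t² + 4t + 1: f₀=0, f₁=-16.5, f₂=-57.75, f₃=-133.875, f₄=-255.
(h/3)·[f₀ + 4f₁ + 2f₂ + 4f₃ + f₄] = 0.25·(-972) = -243.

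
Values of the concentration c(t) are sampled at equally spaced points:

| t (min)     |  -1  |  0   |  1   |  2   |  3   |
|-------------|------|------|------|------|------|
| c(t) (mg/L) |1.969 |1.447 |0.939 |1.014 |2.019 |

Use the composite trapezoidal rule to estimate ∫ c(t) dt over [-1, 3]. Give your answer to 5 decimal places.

h = 1, n = 4.
(h/2)·[y₀ + 2y₁ + 2y₂ + 2y₃ + y₄] = 0.5·(10.788) = 5.39400.

5.39400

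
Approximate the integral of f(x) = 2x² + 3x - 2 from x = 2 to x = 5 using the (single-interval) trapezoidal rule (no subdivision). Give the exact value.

112.5

T = (b−a)/2 · [f(2) + f(5)] = 1.5·[12 + 63] = 112.5.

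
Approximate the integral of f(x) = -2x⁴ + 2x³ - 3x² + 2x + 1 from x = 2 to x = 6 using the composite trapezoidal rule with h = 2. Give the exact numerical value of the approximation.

h = (6 − 2)/2 = 2.
Nodes x₀,…,x₂ = 2, 4, 6.
f(x) = -2x⁴ + 2x³ - 3x² + 2x + 1: f₀=-23, f₁=-423, f₂=-2255.
(h/2)·[f₀ + 2f₁ + f₂] = 1·(-3124) = -3124.

-3124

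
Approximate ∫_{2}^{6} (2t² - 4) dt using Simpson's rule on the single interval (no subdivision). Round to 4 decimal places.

122.6667

S = (b−a)/6 · [f(2) + 4f(4) + f(6)] = 0.666667·[4 + 4·28 + 68] = 122.6667.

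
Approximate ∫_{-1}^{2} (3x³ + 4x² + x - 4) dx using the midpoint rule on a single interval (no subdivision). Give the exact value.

-6.375

M = (b−a)·f(0.5) = 3·(-2.125) = -6.375.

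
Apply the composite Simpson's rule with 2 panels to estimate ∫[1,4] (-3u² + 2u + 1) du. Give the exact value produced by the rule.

h = (4 − 1)/2 = 1.5.
Nodes u₀,…,u₂ = 1, 2.5, 4.
f(u) = -3u² + 2u + 1: f₀=0, f₁=-12.75, f₂=-39.
(h/3)·[f₀ + 4f₁ + f₂] = 0.5·(-90) = -45.

-45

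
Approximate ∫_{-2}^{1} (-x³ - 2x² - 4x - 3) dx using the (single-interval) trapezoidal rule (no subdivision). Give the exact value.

-7.5

T = (b−a)/2 · [f(-2) + f(1)] = 1.5·[5 + (-10)] = -7.5.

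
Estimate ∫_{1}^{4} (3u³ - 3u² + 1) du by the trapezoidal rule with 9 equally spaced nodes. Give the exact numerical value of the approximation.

132.62109375

h = (4 − 1)/8 = 0.375.
Nodes u₀,…,u₈ = 1, 1.375, 1.75, 2.125, 2.5, 2.875, 3.25, 3.625, 4.
f(u) = 3u³ - 3u² + 1: f₀=1, f₁=3.126953125, f₂=7.890625, f₃=16.240234375, f₄=29.125, f₅=47.494140625, f₆=72.296875, f₇=104.482421875, f₈=145.
(h/2)·[f₀ + 2f₁ + 2f₂ + 2f₃ + 2f₄ + 2f₅ + 2f₆ + 2f₇ + f₈] = 0.1875·(707.3125) = 132.62109375.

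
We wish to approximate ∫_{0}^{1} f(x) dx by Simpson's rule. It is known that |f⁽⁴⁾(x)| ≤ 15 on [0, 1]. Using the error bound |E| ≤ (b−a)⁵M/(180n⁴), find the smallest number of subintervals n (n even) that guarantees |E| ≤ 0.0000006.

20

Need 15/(180n⁴) ≤ 0.0000006.
n⁴ ≥ 15/(180·0.0000006) = 138889 ⇒ n ≥ 19.3049, so the smallest even n is 20. (n must be even for Simpson's rule.)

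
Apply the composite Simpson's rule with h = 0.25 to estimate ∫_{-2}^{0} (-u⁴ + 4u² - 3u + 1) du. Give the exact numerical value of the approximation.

h = (0 − (-2))/8 = 0.25.
Nodes u₀,…,u₈ = -2, -1.75, -1.5, -1.25, -1, -0.75, -0.5, -0.25, 0.
f(u) = -u⁴ + 4u² - 3u + 1: f₀=7, f₁=9.12109375, f₂=9.4375, f₃=8.55859375, f₄=7, f₅=5.18359375, f₆=3.4375, f₇=1.99609375, f₈=1.
(h/3)·[f₀ + 4f₁ + 2f₂ + 4f₃ + 2f₄ + 4f₅ + 2f₆ + 4f₇ + f₈] = 0.083333·(147.1875) = 12.265625.

12.265625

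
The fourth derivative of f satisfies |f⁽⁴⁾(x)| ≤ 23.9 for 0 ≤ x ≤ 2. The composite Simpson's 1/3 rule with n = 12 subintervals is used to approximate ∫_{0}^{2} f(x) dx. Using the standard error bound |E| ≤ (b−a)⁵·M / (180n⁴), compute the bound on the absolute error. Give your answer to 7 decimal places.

0.0002049

|E| ≤ (2)⁵·23.9 / (180·12⁴) = 764.8/3732480 = 0.0002049.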